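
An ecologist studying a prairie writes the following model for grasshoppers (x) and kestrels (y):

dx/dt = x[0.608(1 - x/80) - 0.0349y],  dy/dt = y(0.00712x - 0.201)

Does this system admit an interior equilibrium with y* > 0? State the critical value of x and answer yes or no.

The predator equation gives dy/dt > 0 only when x > 0.201/0.00712 = 28.2.
Without the predator, x → K = 80. Since 80 > 28.2, the predator can invade and persist.

Threshold x = 28.2; K > 28.2, so yes, the predator persists.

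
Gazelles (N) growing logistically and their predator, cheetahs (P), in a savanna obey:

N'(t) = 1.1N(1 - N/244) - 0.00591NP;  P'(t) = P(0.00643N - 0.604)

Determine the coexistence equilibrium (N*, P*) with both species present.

From dP/dt = 0 with P > 0: 0.00643N* = 0.604, so N* = 93.9.
Substitute into dN/dt = 0: 1.1(1 - 93.9/244) = 0.00591P*.
The bracket is 0.615, giving P* = 0.677/0.00591 = 114.

N* ≈ 93.9, P* ≈ 114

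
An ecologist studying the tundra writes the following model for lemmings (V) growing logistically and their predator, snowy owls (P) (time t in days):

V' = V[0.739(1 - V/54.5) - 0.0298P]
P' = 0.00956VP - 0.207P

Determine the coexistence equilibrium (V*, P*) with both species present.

From dP/dt = 0 with P > 0: 0.00956V* = 0.207, so V* = 21.7.
Substitute into dV/dt = 0: 0.739(1 - 21.7/54.5) = 0.0298P*.
The bracket is 0.603, giving P* = 0.445/0.0298 = 14.9.

V* ≈ 21.7, P* ≈ 14.9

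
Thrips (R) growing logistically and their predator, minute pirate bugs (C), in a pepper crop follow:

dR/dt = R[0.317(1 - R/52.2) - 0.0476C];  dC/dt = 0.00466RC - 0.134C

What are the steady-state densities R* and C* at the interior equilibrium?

R* ≈ 28.8, C* ≈ 2.99

From dC/dt = 0 with C > 0: 0.00466R* = 0.134, so R* = 28.8.
Substitute into dR/dt = 0: 0.317(1 - 28.8/52.2) = 0.0476C*.
The bracket is 0.449, giving C* = 0.142/0.0476 = 2.99.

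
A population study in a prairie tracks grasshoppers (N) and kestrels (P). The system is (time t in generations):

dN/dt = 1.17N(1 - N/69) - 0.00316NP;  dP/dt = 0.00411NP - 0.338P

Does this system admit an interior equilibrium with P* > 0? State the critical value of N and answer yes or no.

The predator equation gives dP/dt > 0 only when N > 0.338/0.00411 = 82.2.
Without the predator, N → K = 69. Since 69 < 82.2, the predator cannot invade.

Threshold N = 82.2; K < 82.2, so no, the predator goes extinct.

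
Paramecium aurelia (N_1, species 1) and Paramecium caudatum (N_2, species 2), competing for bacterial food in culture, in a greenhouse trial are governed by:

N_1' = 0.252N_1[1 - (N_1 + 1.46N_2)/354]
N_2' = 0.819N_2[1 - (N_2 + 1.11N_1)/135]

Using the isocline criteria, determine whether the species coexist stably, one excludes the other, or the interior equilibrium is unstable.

species 1 excludes species 2

Compare the nullcline intercepts: K1/α12 = 354/1.46 = 242 > K2 = 135; K2/α21 = 135/1.11 = 122 < K1 = 354.
Since the inequalities point opposite ways, species 1 can invade but species 2 cannot.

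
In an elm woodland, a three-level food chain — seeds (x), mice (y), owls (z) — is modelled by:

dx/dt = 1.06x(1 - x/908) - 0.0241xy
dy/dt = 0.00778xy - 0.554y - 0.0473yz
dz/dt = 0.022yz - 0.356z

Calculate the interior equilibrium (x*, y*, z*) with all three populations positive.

x* ≈ 574, y* ≈ 16.2, z* ≈ 82.7

From dz/dt = 0: 0.022y* = 0.356, so y* = 16.2.
From dx/dt = 0: 1.06(1 - x*/908) = 0.0241·16.2, giving x* = 908·(1 - 0.368) = 574.
From dy/dt = 0: 0.00778·574 - 0.554 = 0.0473z*, so z* = 3.91/0.0473 = 82.7.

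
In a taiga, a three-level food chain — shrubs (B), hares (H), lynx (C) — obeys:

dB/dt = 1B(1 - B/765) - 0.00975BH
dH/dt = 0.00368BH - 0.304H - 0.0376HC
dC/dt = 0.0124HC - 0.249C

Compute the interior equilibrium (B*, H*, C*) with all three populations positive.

From dC/dt = 0: 0.0124H* = 0.249, so H* = 20.1.
From dB/dt = 0: 1(1 - B*/765) = 0.00975·20.1, giving B* = 765·(1 - 0.196) = 615.
From dH/dt = 0: 0.00368·615 - 0.304 = 0.0376C*, so C* = 1.96/0.0376 = 52.1.

B* ≈ 615, H* ≈ 20.1, C* ≈ 52.1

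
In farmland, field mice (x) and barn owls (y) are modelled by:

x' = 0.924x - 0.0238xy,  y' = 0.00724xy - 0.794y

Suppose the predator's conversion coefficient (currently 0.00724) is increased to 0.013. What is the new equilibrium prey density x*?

x* ≈ 61.1

At the interior fixed point, setting dy/dt = 0 with y > 0 fixes x* = (predator death rate)/(xy coefficient) — independent of the other coefficients.
With the change, x* = 0.794/0.013 = 61.1; it falls from 110.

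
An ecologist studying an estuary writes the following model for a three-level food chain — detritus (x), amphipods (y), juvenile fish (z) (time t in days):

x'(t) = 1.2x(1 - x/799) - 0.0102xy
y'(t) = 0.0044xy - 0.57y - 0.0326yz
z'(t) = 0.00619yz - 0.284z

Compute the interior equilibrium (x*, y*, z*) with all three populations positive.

x* ≈ 487, y* ≈ 45.9, z* ≈ 48.3

From dz/dt = 0: 0.00619y* = 0.284, so y* = 45.9.
From dx/dt = 0: 1.2(1 - x*/799) = 0.0102·45.9, giving x* = 799·(1 - 0.39) = 487.
From dy/dt = 0: 0.0044·487 - 0.57 = 0.0326z*, so z* = 1.57/0.0326 = 48.3.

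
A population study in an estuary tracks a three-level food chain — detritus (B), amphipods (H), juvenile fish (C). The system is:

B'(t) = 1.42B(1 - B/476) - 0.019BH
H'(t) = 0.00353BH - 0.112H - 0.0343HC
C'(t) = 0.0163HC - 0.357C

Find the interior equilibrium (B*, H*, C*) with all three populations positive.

From dC/dt = 0: 0.0163H* = 0.357, so H* = 21.9.
From dB/dt = 0: 1.42(1 - B*/476) = 0.019·21.9, giving B* = 476·(1 - 0.293) = 337.
From dH/dt = 0: 0.00353·337 - 0.112 = 0.0343C*, so C* = 1.08/0.0343 = 31.4.

B* ≈ 337, H* ≈ 21.9, C* ≈ 31.4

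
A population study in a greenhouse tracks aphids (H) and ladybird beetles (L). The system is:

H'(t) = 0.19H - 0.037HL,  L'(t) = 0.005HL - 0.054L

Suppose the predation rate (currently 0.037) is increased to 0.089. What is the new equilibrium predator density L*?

At the interior fixed point, setting dH/dt = 0 with H > 0 fixes L* = (prey growth rate)/(HL coefficient) — independent of the other coefficients.
With the change, L* = 0.19/0.089 = 2.13; it falls from 5.14.

L* ≈ 2.13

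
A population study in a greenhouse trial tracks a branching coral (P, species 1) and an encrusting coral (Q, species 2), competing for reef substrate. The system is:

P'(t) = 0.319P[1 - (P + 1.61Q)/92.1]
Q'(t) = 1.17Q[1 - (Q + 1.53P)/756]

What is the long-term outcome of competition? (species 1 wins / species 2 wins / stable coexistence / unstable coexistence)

Compare the nullcline intercepts: K1/α12 = 92.1/1.61 = 57.2 < K2 = 756; K2/α21 = 756/1.53 = 494 > K1 = 92.1.
Since the inequalities point opposite ways, species 2 can invade but species 1 cannot.

species 2 excludes species 1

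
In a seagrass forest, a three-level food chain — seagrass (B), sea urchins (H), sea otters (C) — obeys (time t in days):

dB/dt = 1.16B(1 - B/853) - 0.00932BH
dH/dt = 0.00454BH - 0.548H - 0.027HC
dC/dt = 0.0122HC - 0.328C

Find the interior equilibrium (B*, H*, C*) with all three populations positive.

B* ≈ 669, H* ≈ 26.9, C* ≈ 92.2

From dC/dt = 0: 0.0122H* = 0.328, so H* = 26.9.
From dB/dt = 0: 1.16(1 - B*/853) = 0.00932·26.9, giving B* = 853·(1 - 0.216) = 669.
From dH/dt = 0: 0.00454·669 - 0.548 = 0.027C*, so C* = 2.49/0.027 = 92.2.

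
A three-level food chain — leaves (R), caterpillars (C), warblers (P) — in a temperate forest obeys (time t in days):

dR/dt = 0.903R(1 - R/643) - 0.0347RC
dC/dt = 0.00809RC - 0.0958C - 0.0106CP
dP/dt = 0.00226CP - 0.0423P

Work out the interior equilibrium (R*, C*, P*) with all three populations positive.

From dP/dt = 0: 0.00226C* = 0.0423, so C* = 18.7.
From dR/dt = 0: 0.903(1 - R*/643) = 0.0347·18.7, giving R* = 643·(1 - 0.719) = 181.
From dC/dt = 0: 0.00809·181 - 0.0958 = 0.0106P*, so P* = 1.36/0.0106 = 129.

R* ≈ 181, C* ≈ 18.7, P* ≈ 129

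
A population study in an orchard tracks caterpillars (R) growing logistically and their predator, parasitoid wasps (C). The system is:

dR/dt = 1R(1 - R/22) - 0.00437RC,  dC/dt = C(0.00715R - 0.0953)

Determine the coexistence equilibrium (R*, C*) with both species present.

R* ≈ 13.3, C* ≈ 90.2

From dC/dt = 0 with C > 0: 0.00715R* = 0.0953, so R* = 13.3.
Substitute into dR/dt = 0: 1(1 - 13.3/22) = 0.00437C*.
The bracket is 0.394, giving C* = 0.394/0.00437 = 90.2.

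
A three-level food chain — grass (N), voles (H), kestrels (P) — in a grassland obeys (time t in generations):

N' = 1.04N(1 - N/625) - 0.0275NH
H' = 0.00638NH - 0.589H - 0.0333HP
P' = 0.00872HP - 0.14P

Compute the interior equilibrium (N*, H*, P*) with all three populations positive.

From dP/dt = 0: 0.00872H* = 0.14, so H* = 16.1.
From dN/dt = 0: 1.04(1 - N*/625) = 0.0275·16.1, giving N* = 625·(1 - 0.425) = 360.
From dH/dt = 0: 0.00638·360 - 0.589 = 0.0333P*, so P* = 1.71/0.0333 = 51.2.

N* ≈ 360, H* ≈ 16.1, P* ≈ 51.2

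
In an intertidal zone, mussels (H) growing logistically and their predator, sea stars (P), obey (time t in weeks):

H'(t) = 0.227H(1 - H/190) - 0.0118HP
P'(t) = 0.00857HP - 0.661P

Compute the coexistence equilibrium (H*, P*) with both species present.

H* ≈ 77.1, P* ≈ 11.4

From dP/dt = 0 with P > 0: 0.00857H* = 0.661, so H* = 77.1.
Substitute into dH/dt = 0: 0.227(1 - 77.1/190) = 0.0118P*.
The bracket is 0.594, giving P* = 0.135/0.0118 = 11.4.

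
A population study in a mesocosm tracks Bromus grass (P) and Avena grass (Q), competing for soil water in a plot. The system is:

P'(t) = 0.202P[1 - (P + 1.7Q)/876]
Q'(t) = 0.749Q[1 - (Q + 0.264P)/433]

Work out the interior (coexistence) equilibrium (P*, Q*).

P* ≈ 254, Q* ≈ 366

Setting both brackets to zero gives the nullclines P + 1.7Q = 876 and 0.264P + Q = 433.
Substituting Q = 433 - 0.264P into the first: P(1 - 1.7·0.264) = 876 - 1.7·433.
So P* = 140/0.551 = 254, and then Q* = 433 - 0.264·254 = 366.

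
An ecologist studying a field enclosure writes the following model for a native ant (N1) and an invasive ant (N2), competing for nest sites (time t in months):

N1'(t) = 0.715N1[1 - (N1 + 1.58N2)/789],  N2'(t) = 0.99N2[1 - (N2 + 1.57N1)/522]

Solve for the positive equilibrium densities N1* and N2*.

Setting both brackets to zero gives the nullclines N1 + 1.58N2 = 789 and 1.57N1 + N2 = 522.
Substituting N2 = 522 - 1.57N1 into the first: N1(1 - 1.58·1.57) = 789 - 1.58·522.
So N1* = -35.8/-1.48 = 24.2, and then N2* = 522 - 1.57·24.2 = 484.

N1* ≈ 24.2, N2* ≈ 484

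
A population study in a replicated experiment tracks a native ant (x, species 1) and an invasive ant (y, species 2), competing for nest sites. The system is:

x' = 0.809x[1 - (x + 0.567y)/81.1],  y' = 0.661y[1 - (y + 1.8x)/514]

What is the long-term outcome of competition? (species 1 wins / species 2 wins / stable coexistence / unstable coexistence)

Compare the nullcline intercepts: K1/α12 = 81.1/0.567 = 143 < K2 = 514; K2/α21 = 514/1.8 = 286 > K1 = 81.1.
Since the inequalities point opposite ways, species 2 can invade but species 1 cannot.

species 2 excludes species 1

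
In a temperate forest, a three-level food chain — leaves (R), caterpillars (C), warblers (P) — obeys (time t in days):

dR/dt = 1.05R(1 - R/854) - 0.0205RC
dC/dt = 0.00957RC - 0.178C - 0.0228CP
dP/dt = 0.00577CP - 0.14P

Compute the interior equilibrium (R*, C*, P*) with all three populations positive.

From dP/dt = 0: 0.00577C* = 0.14, so C* = 24.3.
From dR/dt = 0: 1.05(1 - R*/854) = 0.0205·24.3, giving R* = 854·(1 - 0.474) = 449.
From dC/dt = 0: 0.00957·449 - 0.178 = 0.0228P*, so P* = 4.12/0.0228 = 181.

R* ≈ 449, C* ≈ 24.3, P* ≈ 181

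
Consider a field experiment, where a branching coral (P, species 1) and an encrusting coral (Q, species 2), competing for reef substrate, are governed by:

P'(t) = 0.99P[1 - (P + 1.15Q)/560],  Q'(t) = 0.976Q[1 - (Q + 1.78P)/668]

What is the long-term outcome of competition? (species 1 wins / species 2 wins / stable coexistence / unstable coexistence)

unstable coexistence (outcome depends on initial conditions)

Compare the nullcline intercepts: K1/α12 = 560/1.15 = 487 < K2 = 668; K2/α21 = 668/1.78 = 375 < K1 = 560.
Since both are reversed, neither can invade when rare; the interior point is a saddle.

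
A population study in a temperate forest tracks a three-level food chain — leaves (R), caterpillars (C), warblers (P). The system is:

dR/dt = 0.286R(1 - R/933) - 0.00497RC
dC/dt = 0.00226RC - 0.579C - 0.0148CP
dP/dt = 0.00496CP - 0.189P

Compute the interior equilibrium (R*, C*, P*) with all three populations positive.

R* ≈ 315, C* ≈ 38.1, P* ≈ 9.01

From dP/dt = 0: 0.00496C* = 0.189, so C* = 38.1.
From dR/dt = 0: 0.286(1 - R*/933) = 0.00497·38.1, giving R* = 933·(1 - 0.662) = 315.
From dC/dt = 0: 0.00226·315 - 0.579 = 0.0148P*, so P* = 0.133/0.0148 = 9.01.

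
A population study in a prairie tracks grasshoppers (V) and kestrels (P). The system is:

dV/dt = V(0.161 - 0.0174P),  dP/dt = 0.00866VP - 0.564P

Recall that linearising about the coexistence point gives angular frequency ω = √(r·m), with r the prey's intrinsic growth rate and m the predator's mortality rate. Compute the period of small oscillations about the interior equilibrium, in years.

Here r = 0.161 and m = 0.564, so r·m = 0.0908.
ω = √0.0908 = 0.301 per year, hence T = 2π/ω ≈ 20.9 years.

T ≈ 20.9 years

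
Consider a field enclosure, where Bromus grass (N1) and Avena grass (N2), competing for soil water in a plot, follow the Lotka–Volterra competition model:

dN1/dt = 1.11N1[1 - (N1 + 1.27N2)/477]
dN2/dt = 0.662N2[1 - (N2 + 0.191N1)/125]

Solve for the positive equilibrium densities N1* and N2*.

N1* ≈ 420, N2* ≈ 44.7

Setting both brackets to zero gives the nullclines N1 + 1.27N2 = 477 and 0.191N1 + N2 = 125.
Substituting N2 = 125 - 0.191N1 into the first: N1(1 - 1.27·0.191) = 477 - 1.27·125.
So N1* = 318/0.757 = 420, and then N2* = 125 - 0.191·420 = 44.7.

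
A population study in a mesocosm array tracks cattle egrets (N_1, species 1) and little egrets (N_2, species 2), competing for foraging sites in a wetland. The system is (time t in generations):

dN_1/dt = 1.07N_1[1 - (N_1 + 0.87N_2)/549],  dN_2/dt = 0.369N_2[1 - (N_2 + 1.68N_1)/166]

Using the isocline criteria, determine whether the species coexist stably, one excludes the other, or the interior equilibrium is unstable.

species 1 excludes species 2

Compare the nullcline intercepts: K1/α12 = 549/0.87 = 631 > K2 = 166; K2/α21 = 166/1.68 = 98.8 < K1 = 549.
Since the inequalities point opposite ways, species 1 can invade but species 2 cannot.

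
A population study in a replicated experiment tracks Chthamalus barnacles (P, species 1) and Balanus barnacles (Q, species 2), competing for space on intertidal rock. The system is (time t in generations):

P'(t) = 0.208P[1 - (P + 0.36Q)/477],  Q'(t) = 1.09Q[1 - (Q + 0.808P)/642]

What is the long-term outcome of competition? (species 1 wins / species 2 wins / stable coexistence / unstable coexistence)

Compare the nullcline intercepts: K1/α12 = 477/0.36 = 1320 > K2 = 642; K2/α21 = 642/0.808 = 795 > K1 = 477.
Since both inequalities hold, each species can invade when rare, so the interior equilibrium is stable.

stable coexistence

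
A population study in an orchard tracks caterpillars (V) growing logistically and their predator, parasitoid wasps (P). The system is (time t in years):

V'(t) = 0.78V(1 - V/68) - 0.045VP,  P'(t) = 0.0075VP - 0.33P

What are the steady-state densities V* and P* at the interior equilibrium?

V* ≈ 44, P* ≈ 6.12

From dP/dt = 0 with P > 0: 0.0075V* = 0.33, so V* = 44.
Substitute into dV/dt = 0: 0.78(1 - 44/68) = 0.045P*.
The bracket is 0.353, giving P* = 0.275/0.045 = 6.12.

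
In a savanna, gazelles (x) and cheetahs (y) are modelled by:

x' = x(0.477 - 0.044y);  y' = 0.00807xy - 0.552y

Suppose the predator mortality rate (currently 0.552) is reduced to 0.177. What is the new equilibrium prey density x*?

At the interior fixed point, setting dy/dt = 0 with y > 0 fixes x* = (predator death rate)/(xy coefficient) — independent of the other coefficients.
With the change, x* = 0.177/0.00807 = 21.9; it falls from 68.4.

x* ≈ 21.9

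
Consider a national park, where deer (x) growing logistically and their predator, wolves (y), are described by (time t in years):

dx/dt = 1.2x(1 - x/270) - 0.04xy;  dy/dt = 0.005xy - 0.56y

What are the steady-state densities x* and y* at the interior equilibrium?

From dy/dt = 0 with y > 0: 0.005x* = 0.56, so x* = 112.
Substitute into dx/dt = 0: 1.2(1 - 112/270) = 0.04y*.
The bracket is 0.585, giving y* = 0.702/0.04 = 17.6.

x* ≈ 112, y* ≈ 17.6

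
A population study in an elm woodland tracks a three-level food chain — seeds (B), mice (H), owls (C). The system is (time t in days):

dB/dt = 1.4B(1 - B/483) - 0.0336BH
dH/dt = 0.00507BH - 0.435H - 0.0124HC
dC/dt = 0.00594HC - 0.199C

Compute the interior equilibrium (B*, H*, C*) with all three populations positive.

B* ≈ 94.6, H* ≈ 33.5, C* ≈ 3.62

From dC/dt = 0: 0.00594H* = 0.199, so H* = 33.5.
From dB/dt = 0: 1.4(1 - B*/483) = 0.0336·33.5, giving B* = 483·(1 - 0.804) = 94.6.
From dH/dt = 0: 0.00507·94.6 - 0.435 = 0.0124C*, so C* = 0.0449/0.0124 = 3.62.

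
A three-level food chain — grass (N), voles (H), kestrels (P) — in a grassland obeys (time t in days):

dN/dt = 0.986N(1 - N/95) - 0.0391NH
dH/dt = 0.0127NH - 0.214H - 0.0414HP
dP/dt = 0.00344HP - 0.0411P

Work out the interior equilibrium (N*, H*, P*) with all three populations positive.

From dP/dt = 0: 0.00344H* = 0.0411, so H* = 11.9.
From dN/dt = 0: 0.986(1 - N*/95) = 0.0391·11.9, giving N* = 95·(1 - 0.474) = 50.
From dH/dt = 0: 0.0127·50 - 0.214 = 0.0414P*, so P* = 0.421/0.0414 = 10.2.

N* ≈ 50, H* ≈ 11.9, P* ≈ 10.2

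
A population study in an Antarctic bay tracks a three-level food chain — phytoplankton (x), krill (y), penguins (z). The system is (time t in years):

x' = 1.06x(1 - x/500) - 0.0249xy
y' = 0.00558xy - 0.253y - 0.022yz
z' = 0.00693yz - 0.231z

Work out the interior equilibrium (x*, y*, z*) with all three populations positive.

From dz/dt = 0: 0.00693y* = 0.231, so y* = 33.3.
From dx/dt = 0: 1.06(1 - x*/500) = 0.0249·33.3, giving x* = 500·(1 - 0.783) = 108.
From dy/dt = 0: 0.00558·108 - 0.253 = 0.022z*, so z* = 0.352/0.022 = 16.

x* ≈ 108, y* ≈ 33.3, z* ≈ 16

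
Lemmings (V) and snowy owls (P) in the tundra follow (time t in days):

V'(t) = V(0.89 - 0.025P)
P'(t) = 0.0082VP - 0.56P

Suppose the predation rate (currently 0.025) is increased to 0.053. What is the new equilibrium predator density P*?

P* ≈ 16.8

At the interior fixed point, setting dV/dt = 0 with V > 0 fixes P* = (prey growth rate)/(VP coefficient) — independent of the other coefficients.
With the change, P* = 0.89/0.053 = 16.8; it falls from 35.6.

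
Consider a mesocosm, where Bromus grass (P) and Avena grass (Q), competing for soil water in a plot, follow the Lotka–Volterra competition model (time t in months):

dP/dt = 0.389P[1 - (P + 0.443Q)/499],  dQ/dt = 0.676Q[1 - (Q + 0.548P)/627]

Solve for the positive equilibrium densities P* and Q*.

P* ≈ 292, Q* ≈ 467

Setting both brackets to zero gives the nullclines P + 0.443Q = 499 and 0.548P + Q = 627.
Substituting Q = 627 - 0.548P into the first: P(1 - 0.443·0.548) = 499 - 0.443·627.
So P* = 221/0.757 = 292, and then Q* = 627 - 0.548·292 = 467.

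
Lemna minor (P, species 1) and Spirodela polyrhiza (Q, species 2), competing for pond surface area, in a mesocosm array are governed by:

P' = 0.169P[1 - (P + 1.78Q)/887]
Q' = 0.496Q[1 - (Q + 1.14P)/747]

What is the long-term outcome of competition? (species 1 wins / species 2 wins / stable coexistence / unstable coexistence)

unstable coexistence (outcome depends on initial conditions)

Compare the nullcline intercepts: K1/α12 = 887/1.78 = 498 < K2 = 747; K2/α21 = 747/1.14 = 655 < K1 = 887.
Since both are reversed, neither can invade when rare; the interior point is a saddle.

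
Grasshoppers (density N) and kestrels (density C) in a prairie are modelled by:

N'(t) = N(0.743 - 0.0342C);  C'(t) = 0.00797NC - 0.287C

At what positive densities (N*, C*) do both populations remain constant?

Set dC/dt = 0 with C > 0: 0.00797N - 0.287 = 0, so N* = 0.287/0.00797 = 36.
Set dN/dt = 0 with N > 0: 0.743 - 0.0342C = 0, so C* = 0.743/0.0342 = 21.7.

N* ≈ 36, C* ≈ 21.7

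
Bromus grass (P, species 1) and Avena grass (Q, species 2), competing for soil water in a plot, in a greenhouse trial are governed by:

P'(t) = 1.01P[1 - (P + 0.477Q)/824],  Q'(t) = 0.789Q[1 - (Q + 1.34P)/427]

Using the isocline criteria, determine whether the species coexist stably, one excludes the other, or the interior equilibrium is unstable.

species 1 excludes species 2

Compare the nullcline intercepts: K1/α12 = 824/0.477 = 1730 > K2 = 427; K2/α21 = 427/1.34 = 319 < K1 = 824.
Since the inequalities point opposite ways, species 1 can invade but species 2 cannot.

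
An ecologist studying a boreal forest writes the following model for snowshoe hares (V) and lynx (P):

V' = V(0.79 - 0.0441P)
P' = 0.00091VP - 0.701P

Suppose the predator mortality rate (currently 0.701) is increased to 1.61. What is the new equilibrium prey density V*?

V* ≈ 1770

At the interior fixed point, setting dP/dt = 0 with P > 0 fixes V* = (predator death rate)/(VP coefficient) — independent of the other coefficients.
With the change, V* = 1.61/0.00091 = 1770; it rises from 770.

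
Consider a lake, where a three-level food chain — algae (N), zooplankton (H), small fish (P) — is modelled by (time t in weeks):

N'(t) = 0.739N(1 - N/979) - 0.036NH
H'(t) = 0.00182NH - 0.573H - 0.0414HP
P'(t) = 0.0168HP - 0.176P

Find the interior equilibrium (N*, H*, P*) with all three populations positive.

From dP/dt = 0: 0.0168H* = 0.176, so H* = 10.5.
From dN/dt = 0: 0.739(1 - N*/979) = 0.036·10.5, giving N* = 979·(1 - 0.51) = 479.
From dH/dt = 0: 0.00182·479 - 0.573 = 0.0414P*, so P* = 0.299/0.0414 = 7.23.

N* ≈ 479, H* ≈ 10.5, P* ≈ 7.23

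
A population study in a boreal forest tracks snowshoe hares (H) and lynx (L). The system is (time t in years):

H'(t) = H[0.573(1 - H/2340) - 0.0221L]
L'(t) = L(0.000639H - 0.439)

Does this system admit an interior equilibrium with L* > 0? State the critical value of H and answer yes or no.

Threshold H = 687; K > 687, so yes, the predator persists.

The predator equation gives dL/dt > 0 only when H > 0.439/0.000639 = 687.
Without the predator, H → K = 2340. Since 2340 > 687, the predator can invade and persist.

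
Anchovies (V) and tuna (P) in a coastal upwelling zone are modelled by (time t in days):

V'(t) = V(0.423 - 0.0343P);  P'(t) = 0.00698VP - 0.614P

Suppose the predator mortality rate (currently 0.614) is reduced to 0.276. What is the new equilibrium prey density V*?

At the interior fixed point, setting dP/dt = 0 with P > 0 fixes V* = (predator death rate)/(VP coefficient) — independent of the other coefficients.
With the change, V* = 0.276/0.00698 = 39.5; it falls from 88.

V* ≈ 39.5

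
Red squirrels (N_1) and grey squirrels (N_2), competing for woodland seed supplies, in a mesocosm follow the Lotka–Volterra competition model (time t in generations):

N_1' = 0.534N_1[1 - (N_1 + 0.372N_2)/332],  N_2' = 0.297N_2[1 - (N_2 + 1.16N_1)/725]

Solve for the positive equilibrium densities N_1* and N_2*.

Setting both brackets to zero gives the nullclines N_1 + 0.372N_2 = 332 and 1.16N_1 + N_2 = 725.
Substituting N_2 = 725 - 1.16N_1 into the first: N_1(1 - 0.372·1.16) = 332 - 0.372·725.
So N_1* = 62.3/0.568 = 110, and then N_2* = 725 - 1.16·110 = 598.

N_1* ≈ 110, N_2* ≈ 598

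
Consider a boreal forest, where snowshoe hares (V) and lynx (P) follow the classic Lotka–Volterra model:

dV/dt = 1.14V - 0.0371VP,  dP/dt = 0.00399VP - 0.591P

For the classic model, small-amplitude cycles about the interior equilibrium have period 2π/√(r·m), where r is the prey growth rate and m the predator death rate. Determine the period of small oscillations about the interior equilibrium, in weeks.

T ≈ 7.65 weeks

Here r = 1.14 and m = 0.591, so r·m = 0.674.
ω = √0.674 = 0.821 per week, hence T = 2π/ω ≈ 7.65 weeks.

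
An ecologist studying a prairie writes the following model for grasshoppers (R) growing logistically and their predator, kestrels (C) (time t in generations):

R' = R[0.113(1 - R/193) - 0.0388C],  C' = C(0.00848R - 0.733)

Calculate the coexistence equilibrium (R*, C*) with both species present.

R* ≈ 86.4, C* ≈ 1.61

From dC/dt = 0 with C > 0: 0.00848R* = 0.733, so R* = 86.4.
Substitute into dR/dt = 0: 0.113(1 - 86.4/193) = 0.0388C*.
The bracket is 0.552, giving C* = 0.0624/0.0388 = 1.61.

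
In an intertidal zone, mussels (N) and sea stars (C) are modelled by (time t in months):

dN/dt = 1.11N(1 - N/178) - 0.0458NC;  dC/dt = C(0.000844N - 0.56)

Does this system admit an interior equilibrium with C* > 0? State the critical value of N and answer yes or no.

Threshold N = 664; K < 664, so no, the predator goes extinct.

The predator equation gives dC/dt > 0 only when N > 0.56/0.000844 = 664.
Without the predator, N → K = 178. Since 178 < 664, the predator cannot invade.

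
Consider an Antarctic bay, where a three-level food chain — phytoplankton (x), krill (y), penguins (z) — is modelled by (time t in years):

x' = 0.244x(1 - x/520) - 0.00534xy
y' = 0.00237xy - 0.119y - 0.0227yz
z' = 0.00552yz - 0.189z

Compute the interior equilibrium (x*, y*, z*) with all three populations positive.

From dz/dt = 0: 0.00552y* = 0.189, so y* = 34.2.
From dx/dt = 0: 0.244(1 - x*/520) = 0.00534·34.2, giving x* = 520·(1 - 0.749) = 130.
From dy/dt = 0: 0.00237·130 - 0.119 = 0.0227z*, so z* = 0.19/0.0227 = 8.37.

x* ≈ 130, y* ≈ 34.2, z* ≈ 8.37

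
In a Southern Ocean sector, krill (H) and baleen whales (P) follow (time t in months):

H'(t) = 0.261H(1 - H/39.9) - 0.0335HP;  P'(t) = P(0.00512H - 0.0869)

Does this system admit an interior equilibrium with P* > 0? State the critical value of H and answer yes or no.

The predator equation gives dP/dt > 0 only when H > 0.0869/0.00512 = 17.
Without the predator, H → K = 39.9. Since 39.9 > 17, the predator can invade and persist.

Threshold H = 17; K > 17, so yes, the predator persists.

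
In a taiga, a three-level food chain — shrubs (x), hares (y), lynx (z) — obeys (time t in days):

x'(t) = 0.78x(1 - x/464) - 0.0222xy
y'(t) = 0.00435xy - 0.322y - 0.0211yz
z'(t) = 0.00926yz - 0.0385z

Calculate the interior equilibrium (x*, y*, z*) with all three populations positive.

x* ≈ 409, y* ≈ 4.16, z* ≈ 69.1

From dz/dt = 0: 0.00926y* = 0.0385, so y* = 4.16.
From dx/dt = 0: 0.78(1 - x*/464) = 0.0222·4.16, giving x* = 464·(1 - 0.118) = 409.
From dy/dt = 0: 0.00435·409 - 0.322 = 0.0211z*, so z* = 1.46/0.0211 = 69.1.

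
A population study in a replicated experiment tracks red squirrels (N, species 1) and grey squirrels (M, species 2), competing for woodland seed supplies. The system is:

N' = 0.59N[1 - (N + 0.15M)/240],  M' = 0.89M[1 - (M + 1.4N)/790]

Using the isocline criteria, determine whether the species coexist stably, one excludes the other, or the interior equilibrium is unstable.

stable coexistence

Compare the nullcline intercepts: K1/α12 = 240/0.15 = 1600 > K2 = 790; K2/α21 = 790/1.4 = 564 > K1 = 240.
Since both inequalities hold, each species can invade when rare, so the interior equilibrium is stable.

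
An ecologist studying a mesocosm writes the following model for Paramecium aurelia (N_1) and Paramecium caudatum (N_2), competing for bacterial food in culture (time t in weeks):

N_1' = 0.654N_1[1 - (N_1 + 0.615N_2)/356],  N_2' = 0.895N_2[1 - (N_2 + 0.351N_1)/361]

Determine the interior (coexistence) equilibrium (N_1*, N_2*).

Setting both brackets to zero gives the nullclines N_1 + 0.615N_2 = 356 and 0.351N_1 + N_2 = 361.
Substituting N_2 = 361 - 0.351N_1 into the first: N_1(1 - 0.615·0.351) = 356 - 0.615·361.
So N_1* = 134/0.784 = 171, and then N_2* = 361 - 0.351·171 = 301.

N_1* ≈ 171, N_2* ≈ 301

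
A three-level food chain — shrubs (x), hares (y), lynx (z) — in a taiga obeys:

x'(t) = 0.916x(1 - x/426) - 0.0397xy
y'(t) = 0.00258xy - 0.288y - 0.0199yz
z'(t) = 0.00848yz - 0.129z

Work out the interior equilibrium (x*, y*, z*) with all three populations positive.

From dz/dt = 0: 0.00848y* = 0.129, so y* = 15.2.
From dx/dt = 0: 0.916(1 - x*/426) = 0.0397·15.2, giving x* = 426·(1 - 0.659) = 145.
From dy/dt = 0: 0.00258·145 - 0.288 = 0.0199z*, so z* = 0.0864/0.0199 = 4.34.

x* ≈ 145, y* ≈ 15.2, z* ≈ 4.34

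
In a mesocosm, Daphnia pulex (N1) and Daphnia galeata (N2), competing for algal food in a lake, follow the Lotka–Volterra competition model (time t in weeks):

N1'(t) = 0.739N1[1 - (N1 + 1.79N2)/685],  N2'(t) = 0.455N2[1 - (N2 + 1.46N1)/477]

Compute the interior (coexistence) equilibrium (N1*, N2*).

N1* ≈ 105, N2* ≈ 324

Setting both brackets to zero gives the nullclines N1 + 1.79N2 = 685 and 1.46N1 + N2 = 477.
Substituting N2 = 477 - 1.46N1 into the first: N1(1 - 1.79·1.46) = 685 - 1.79·477.
So N1* = -169/-1.61 = 105, and then N2* = 477 - 1.46·105 = 324.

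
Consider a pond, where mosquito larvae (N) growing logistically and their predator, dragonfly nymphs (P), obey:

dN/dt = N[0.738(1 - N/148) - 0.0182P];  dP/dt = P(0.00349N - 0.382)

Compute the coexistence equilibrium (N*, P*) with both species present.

N* ≈ 109, P* ≈ 10.6

From dP/dt = 0 with P > 0: 0.00349N* = 0.382, so N* = 109.
Substitute into dN/dt = 0: 0.738(1 - 109/148) = 0.0182P*.
The bracket is 0.26, giving P* = 0.192/0.0182 = 10.6.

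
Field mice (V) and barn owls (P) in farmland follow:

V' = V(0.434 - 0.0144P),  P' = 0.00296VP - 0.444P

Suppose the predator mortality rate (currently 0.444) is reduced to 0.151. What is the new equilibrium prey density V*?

At the interior fixed point, setting dP/dt = 0 with P > 0 fixes V* = (predator death rate)/(VP coefficient) — independent of the other coefficients.
With the change, V* = 0.151/0.00296 = 51; it falls from 150.

V* ≈ 51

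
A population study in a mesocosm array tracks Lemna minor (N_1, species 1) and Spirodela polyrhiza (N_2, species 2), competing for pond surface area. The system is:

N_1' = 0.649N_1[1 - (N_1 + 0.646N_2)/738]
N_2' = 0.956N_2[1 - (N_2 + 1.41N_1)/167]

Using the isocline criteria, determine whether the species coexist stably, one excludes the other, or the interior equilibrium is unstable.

Compare the nullcline intercepts: K1/α12 = 738/0.646 = 1140 > K2 = 167; K2/α21 = 167/1.41 = 118 < K1 = 738.
Since the inequalities point opposite ways, species 1 can invade but species 2 cannot.

species 1 excludes species 2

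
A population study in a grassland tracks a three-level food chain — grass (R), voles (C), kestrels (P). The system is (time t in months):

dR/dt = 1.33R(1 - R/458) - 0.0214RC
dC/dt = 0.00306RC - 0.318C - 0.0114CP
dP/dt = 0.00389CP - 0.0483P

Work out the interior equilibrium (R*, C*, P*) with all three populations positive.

From dP/dt = 0: 0.00389C* = 0.0483, so C* = 12.4.
From dR/dt = 0: 1.33(1 - R*/458) = 0.0214·12.4, giving R* = 458·(1 - 0.2) = 366.
From dC/dt = 0: 0.00306·366 - 0.318 = 0.0114P*, so P* = 0.803/0.0114 = 70.5.

R* ≈ 366, C* ≈ 12.4, P* ≈ 70.5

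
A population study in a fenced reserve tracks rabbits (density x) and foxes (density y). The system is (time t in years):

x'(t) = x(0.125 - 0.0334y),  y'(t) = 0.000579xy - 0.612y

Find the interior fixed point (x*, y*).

x* ≈ 1060, y* ≈ 3.74

Set dy/dt = 0 with y > 0: 0.000579x - 0.612 = 0, so x* = 0.612/0.000579 = 1060.
Set dx/dt = 0 with x > 0: 0.125 - 0.0334y = 0, so y* = 0.125/0.0334 = 3.74.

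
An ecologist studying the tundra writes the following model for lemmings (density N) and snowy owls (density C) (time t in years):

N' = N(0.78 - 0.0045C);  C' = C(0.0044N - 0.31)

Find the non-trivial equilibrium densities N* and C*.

N* ≈ 70.5, C* ≈ 173

Set dC/dt = 0 with C > 0: 0.0044N - 0.31 = 0, so N* = 0.31/0.0044 = 70.5.
Set dN/dt = 0 with N > 0: 0.78 - 0.0045C = 0, so C* = 0.78/0.0045 = 173.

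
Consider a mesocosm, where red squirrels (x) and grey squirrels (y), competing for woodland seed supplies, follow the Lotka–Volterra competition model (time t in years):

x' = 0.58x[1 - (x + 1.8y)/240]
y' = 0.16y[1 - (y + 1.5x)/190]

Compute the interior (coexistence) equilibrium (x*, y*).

x* ≈ 60, y* ≈ 100

Setting both brackets to zero gives the nullclines x + 1.8y = 240 and 1.5x + y = 190.
Substituting y = 190 - 1.5x into the first: x(1 - 1.8·1.5) = 240 - 1.8·190.
So x* = -102/-1.7 = 60, and then y* = 190 - 1.5·60 = 100.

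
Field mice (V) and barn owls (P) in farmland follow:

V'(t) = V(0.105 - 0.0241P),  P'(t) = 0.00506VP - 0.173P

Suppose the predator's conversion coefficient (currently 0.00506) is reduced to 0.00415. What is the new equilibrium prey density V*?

V* ≈ 41.7

At the interior fixed point, setting dP/dt = 0 with P > 0 fixes V* = (predator death rate)/(VP coefficient) — independent of the other coefficients.
With the change, V* = 0.173/0.00415 = 41.7; it rises from 34.2.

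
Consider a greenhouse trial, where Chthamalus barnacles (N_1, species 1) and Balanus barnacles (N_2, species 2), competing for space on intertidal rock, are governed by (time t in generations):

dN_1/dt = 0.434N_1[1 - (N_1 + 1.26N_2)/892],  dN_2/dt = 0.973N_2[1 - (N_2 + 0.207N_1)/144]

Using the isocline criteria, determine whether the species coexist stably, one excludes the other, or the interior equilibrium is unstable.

species 1 excludes species 2

Compare the nullcline intercepts: K1/α12 = 892/1.26 = 708 > K2 = 144; K2/α21 = 144/0.207 = 696 < K1 = 892.
Since the inequalities point opposite ways, species 1 can invade but species 2 cannot.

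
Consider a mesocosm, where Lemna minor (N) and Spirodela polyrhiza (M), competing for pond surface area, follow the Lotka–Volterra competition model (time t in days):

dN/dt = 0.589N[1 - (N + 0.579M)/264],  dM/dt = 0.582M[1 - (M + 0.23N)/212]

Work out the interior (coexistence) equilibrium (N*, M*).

Setting both brackets to zero gives the nullclines N + 0.579M = 264 and 0.23N + M = 212.
Substituting M = 212 - 0.23N into the first: N(1 - 0.579·0.23) = 264 - 0.579·212.
So N* = 141/0.867 = 163, and then M* = 212 - 0.23·163 = 175.

N* ≈ 163, M* ≈ 175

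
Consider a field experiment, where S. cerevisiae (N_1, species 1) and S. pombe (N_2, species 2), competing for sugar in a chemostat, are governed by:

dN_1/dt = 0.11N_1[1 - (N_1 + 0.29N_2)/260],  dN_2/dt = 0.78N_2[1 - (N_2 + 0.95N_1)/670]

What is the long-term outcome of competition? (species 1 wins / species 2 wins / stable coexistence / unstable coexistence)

Compare the nullcline intercepts: K1/α12 = 260/0.29 = 897 > K2 = 670; K2/α21 = 670/0.95 = 705 > K1 = 260.
Since both inequalities hold, each species can invade when rare, so the interior equilibrium is stable.

stable coexistence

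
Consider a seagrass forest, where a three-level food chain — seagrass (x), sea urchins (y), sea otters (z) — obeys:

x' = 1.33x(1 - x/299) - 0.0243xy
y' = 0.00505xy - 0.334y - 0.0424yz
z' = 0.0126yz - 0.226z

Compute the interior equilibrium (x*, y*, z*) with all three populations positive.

From dz/dt = 0: 0.0126y* = 0.226, so y* = 17.9.
From dx/dt = 0: 1.33(1 - x*/299) = 0.0243·17.9, giving x* = 299·(1 - 0.328) = 201.
From dy/dt = 0: 0.00505·201 - 0.334 = 0.0424z*, so z* = 0.681/0.0424 = 16.1.

x* ≈ 201, y* ≈ 17.9, z* ≈ 16.1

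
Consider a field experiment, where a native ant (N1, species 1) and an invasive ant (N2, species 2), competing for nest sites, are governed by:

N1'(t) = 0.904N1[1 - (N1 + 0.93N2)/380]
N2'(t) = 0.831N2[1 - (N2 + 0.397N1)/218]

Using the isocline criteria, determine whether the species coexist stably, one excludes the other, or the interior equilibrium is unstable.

stable coexistence

Compare the nullcline intercepts: K1/α12 = 380/0.93 = 409 > K2 = 218; K2/α21 = 218/0.397 = 549 > K1 = 380.
Since both inequalities hold, each species can invade when rare, so the interior equilibrium is stable.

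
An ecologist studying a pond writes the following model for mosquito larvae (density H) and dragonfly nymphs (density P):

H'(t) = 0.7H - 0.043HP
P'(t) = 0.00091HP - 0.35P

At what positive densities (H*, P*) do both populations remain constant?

H* ≈ 385, P* ≈ 16.3

Set dP/dt = 0 with P > 0: 0.00091H - 0.35 = 0, so H* = 0.35/0.00091 = 385.
Set dH/dt = 0 with H > 0: 0.7 - 0.043P = 0, so P* = 0.7/0.043 = 16.3.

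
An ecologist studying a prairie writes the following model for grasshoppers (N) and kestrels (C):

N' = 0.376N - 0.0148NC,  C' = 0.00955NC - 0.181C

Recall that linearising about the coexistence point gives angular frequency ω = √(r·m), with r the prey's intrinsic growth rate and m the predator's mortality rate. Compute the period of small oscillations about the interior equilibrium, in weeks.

Here r = 0.376 and m = 0.181, so r·m = 0.0681.
ω = √0.0681 = 0.261 per week, hence T = 2π/ω ≈ 24.1 weeks.

T ≈ 24.1 weeks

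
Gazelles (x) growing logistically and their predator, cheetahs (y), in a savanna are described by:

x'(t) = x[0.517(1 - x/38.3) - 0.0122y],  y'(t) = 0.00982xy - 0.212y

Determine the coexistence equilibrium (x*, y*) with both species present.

From dy/dt = 0 with y > 0: 0.00982x* = 0.212, so x* = 21.6.
Substitute into dx/dt = 0: 0.517(1 - 21.6/38.3) = 0.0122y*.
The bracket is 0.436, giving y* = 0.226/0.0122 = 18.5.

x* ≈ 21.6, y* ≈ 18.5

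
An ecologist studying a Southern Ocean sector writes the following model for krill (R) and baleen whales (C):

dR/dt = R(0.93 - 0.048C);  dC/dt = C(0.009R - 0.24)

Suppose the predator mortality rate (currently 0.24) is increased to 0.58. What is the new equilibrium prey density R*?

At the interior fixed point, setting dC/dt = 0 with C > 0 fixes R* = (predator death rate)/(RC coefficient) — independent of the other coefficients.
With the change, R* = 0.58/0.009 = 64.4; it rises from 26.7.

R* ≈ 64.4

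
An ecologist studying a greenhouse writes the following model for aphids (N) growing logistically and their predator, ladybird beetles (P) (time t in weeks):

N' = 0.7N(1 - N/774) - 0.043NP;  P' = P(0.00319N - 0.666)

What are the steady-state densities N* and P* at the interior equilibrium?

N* ≈ 209, P* ≈ 11.9

From dP/dt = 0 with P > 0: 0.00319N* = 0.666, so N* = 209.
Substitute into dN/dt = 0: 0.7(1 - 209/774) = 0.043P*.
The bracket is 0.73, giving P* = 0.511/0.043 = 11.9.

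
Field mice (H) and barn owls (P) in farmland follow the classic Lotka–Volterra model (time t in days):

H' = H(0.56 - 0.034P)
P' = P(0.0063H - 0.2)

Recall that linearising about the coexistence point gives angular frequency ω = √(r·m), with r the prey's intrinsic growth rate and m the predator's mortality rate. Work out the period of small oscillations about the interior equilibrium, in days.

Here r = 0.56 and m = 0.2, so r·m = 0.112.
ω = √0.112 = 0.335 per day, hence T = 2π/ω ≈ 18.8 days.

T ≈ 18.8 days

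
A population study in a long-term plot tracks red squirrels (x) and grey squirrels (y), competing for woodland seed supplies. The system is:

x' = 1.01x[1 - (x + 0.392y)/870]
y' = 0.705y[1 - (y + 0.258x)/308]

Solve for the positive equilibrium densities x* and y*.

Setting both brackets to zero gives the nullclines x + 0.392y = 870 and 0.258x + y = 308.
Substituting y = 308 - 0.258x into the first: x(1 - 0.392·0.258) = 870 - 0.392·308.
So x* = 749/0.899 = 834, and then y* = 308 - 0.258·834 = 92.9.

x* ≈ 834, y* ≈ 92.9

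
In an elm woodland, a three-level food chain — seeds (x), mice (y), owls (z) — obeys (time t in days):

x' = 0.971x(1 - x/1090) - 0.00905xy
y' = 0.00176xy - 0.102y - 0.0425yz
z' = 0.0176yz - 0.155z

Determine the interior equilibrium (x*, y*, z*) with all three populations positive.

From dz/dt = 0: 0.0176y* = 0.155, so y* = 8.81.
From dx/dt = 0: 0.971(1 - x*/1090) = 0.00905·8.81, giving x* = 1090·(1 - 0.0821) = 1000.
From dy/dt = 0: 0.00176·1000 - 0.102 = 0.0425z*, so z* = 1.66/0.0425 = 39.

x* ≈ 1000, y* ≈ 8.81, z* ≈ 39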